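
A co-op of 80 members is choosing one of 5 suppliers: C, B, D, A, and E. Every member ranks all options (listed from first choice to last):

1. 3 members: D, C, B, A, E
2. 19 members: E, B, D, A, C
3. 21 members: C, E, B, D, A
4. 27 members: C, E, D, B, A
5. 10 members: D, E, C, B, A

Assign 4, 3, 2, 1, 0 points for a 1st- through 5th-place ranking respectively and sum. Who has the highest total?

E

C: 3·3 + 19·0 + 21·4 + 27·4 + 10·2 = 221
B: 3·2 + 19·3 + 21·2 + 27·1 + 10·1 = 142
D: 3·4 + 19·2 + 21·1 + 27·2 + 10·4 = 165
A: 3·1 + 19·1 + 21·0 + 27·0 + 10·0 = 22
E: 3·0 + 19·4 + 21·3 + 27·3 + 10·3 = 250
E has the highest Borda score (250).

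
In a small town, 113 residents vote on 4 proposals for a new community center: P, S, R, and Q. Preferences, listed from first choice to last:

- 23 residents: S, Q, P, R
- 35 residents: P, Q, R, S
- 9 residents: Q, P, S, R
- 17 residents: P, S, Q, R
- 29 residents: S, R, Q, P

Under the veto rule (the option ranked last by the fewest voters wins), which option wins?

Last-place votes: P 29, S 35, R 49, Q 0.
Q is ranked last by the fewest voters, so Q wins.

Q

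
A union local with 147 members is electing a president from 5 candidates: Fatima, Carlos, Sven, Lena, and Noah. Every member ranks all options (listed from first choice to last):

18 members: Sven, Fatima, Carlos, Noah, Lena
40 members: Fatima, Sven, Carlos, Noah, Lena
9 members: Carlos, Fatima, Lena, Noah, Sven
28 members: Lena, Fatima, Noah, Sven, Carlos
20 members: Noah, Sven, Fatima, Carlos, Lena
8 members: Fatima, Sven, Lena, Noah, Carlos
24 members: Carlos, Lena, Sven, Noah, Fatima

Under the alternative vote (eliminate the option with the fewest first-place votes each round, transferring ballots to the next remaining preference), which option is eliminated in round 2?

Round 1: Fatima 48, Carlos 33, Sven 18, Lena 28, Noah 20. Eliminate Sven.
Round 2: Fatima 66, Carlos 33, Lena 28, Noah 20. Eliminate Noah.

Noah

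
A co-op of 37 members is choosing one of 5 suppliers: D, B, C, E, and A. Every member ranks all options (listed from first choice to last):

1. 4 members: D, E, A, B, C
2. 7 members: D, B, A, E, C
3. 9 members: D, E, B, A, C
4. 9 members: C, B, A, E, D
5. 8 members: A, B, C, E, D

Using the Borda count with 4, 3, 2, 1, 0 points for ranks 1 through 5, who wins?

B

D: 4·4 + 7·4 + 9·4 + 9·0 + 8·0 = 80
B: 4·1 + 7·3 + 9·2 + 9·3 + 8·3 = 94
C: 4·0 + 7·0 + 9·0 + 9·4 + 8·2 = 52
E: 4·3 + 7·1 + 9·3 + 9·1 + 8·1 = 63
A: 4·2 + 7·2 + 9·1 + 9·2 + 8·4 = 81
B has the highest Borda score (94).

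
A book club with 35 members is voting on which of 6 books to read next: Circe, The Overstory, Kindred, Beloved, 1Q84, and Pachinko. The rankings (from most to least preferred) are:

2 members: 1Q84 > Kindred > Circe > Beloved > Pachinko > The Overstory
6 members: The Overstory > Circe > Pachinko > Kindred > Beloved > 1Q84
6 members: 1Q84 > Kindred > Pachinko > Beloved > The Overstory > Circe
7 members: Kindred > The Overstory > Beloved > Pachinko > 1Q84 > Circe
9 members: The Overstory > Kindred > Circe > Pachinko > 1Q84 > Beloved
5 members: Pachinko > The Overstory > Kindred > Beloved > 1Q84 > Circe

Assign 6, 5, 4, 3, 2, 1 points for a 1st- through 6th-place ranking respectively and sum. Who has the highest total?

Kindred

Circe: 2·4 + 6·5 + 6·1 + 7·1 + 9·4 + 5·1 = 92
The Overstory: 2·1 + 6·6 + 6·2 + 7·5 + 9·6 + 5·5 = 164
Kindred: 2·5 + 6·3 + 6·5 + 7·6 + 9·5 + 5·4 = 165
Beloved: 2·3 + 6·2 + 6·3 + 7·4 + 9·1 + 5·3 = 88
1Q84: 2·6 + 6·1 + 6·6 + 7·2 + 9·2 + 5·2 = 96
Pachinko: 2·2 + 6·4 + 6·4 + 7·3 + 9·3 + 5·6 = 130
Kindred has the highest Borda score (165).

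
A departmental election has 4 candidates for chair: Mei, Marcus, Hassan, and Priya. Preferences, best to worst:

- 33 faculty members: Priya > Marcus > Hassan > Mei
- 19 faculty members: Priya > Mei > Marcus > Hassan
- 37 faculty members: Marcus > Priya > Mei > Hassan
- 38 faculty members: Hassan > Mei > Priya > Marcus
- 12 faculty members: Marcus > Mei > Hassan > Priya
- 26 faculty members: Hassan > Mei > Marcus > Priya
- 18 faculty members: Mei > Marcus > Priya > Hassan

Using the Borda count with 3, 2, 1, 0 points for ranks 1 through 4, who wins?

Marcus

Mei: 33·0 + 19·2 + 37·1 + 38·2 + 12·2 + 26·2 + 18·3 = 281
Marcus: 33·2 + 19·1 + 37·3 + 38·0 + 12·3 + 26·1 + 18·2 = 294
Hassan: 33·1 + 19·0 + 37·0 + 38·3 + 12·1 + 26·3 + 18·0 = 237
Priya: 33·3 + 19·3 + 37·2 + 38·1 + 12·0 + 26·0 + 18·1 = 286
Marcus has the highest Borda score (294).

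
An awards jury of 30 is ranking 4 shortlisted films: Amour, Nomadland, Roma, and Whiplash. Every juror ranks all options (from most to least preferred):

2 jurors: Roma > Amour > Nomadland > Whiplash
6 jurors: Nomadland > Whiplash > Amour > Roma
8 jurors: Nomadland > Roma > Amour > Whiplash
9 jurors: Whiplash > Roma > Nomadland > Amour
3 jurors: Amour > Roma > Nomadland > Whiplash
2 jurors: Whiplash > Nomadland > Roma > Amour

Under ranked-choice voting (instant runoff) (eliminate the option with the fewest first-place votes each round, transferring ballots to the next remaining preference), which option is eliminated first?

Roma

Round 1: Amour 3, Nomadland 14, Roma 2, Whiplash 11. Eliminate Roma.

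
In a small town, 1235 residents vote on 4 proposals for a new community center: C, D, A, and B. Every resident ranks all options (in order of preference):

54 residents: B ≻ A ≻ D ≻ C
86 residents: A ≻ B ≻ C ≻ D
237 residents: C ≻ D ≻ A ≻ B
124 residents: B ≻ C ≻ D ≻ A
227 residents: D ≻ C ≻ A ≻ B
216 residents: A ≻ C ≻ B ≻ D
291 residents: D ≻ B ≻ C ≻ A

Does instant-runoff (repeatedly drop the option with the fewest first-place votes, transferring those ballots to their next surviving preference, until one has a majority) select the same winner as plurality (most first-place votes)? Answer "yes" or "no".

Instant-runoff — R1 C 237, D 518, A 302, B 178 (B out); R2 C 361, D 518, A 356 (A out); R3 C 663, D 572 (C winner). Winner: C.
Plurality — first-place votes: C 237, D 518, A 302, B 178. Winner: D.
The two methods disagree.

no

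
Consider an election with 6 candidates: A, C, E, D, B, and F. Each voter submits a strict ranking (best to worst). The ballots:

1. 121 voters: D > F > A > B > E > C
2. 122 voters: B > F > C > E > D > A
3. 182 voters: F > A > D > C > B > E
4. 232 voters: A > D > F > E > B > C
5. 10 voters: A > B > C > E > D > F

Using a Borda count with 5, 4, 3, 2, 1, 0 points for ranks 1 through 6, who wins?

F

A: 121·3 + 122·0 + 182·4 + 232·5 + 10·5 = 2301
C: 121·0 + 122·3 + 182·2 + 232·0 + 10·3 = 760
E: 121·1 + 122·2 + 182·0 + 232·2 + 10·2 = 849
D: 121·5 + 122·1 + 182·3 + 232·4 + 10·1 = 2211
B: 121·2 + 122·5 + 182·1 + 232·1 + 10·4 = 1306
F: 121·4 + 122·4 + 182·5 + 232·3 + 10·0 = 2578
F has the highest Borda score (2578).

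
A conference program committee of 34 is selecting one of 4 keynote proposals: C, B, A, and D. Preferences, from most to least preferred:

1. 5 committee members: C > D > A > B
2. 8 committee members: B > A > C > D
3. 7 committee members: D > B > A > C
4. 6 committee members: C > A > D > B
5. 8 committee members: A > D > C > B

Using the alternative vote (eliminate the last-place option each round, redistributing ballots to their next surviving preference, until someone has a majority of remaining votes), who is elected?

C

Round 1: C 11, B 8, A 8, D 7. Eliminate D.
Round 2: C 11, B 15, A 8. Eliminate A.
Round 3: C 19, B 15. C has a majority.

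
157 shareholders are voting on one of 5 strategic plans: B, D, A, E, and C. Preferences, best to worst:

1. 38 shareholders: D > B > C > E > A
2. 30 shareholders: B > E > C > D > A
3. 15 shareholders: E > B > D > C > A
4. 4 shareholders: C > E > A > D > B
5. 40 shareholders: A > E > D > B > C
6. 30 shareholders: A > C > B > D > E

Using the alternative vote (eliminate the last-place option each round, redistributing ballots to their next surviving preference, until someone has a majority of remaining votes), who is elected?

Round 1: B 30, D 38, A 70, E 15, C 4. Eliminate C.
Round 2: B 30, D 38, A 70, E 19. Eliminate E.
Round 3: B 45, D 38, A 74. Eliminate D.
Round 4: B 83, A 74. B has a majority.

B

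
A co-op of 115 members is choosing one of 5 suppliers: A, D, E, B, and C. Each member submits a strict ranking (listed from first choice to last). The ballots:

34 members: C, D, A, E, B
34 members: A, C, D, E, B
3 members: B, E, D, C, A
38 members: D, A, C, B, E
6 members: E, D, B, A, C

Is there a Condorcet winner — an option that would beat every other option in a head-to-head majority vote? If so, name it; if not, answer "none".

Checking pairwise contests:
D beats A 81–34.
C beats D 68–47.
A beats E 106–9.
A beats B 106–9.
A beats C 78–37.
Every option loses at least one head-to-head, so there is no Condorcet winner.

none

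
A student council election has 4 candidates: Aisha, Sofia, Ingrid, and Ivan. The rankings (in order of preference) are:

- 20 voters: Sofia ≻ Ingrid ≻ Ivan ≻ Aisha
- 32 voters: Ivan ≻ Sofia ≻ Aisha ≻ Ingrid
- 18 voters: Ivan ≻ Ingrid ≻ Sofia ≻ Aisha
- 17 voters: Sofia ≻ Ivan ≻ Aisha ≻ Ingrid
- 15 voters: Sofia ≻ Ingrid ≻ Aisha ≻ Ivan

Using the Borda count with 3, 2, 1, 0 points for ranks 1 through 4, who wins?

Sofia

Aisha: 20·0 + 32·1 + 18·0 + 17·1 + 15·1 = 64
Sofia: 20·3 + 32·2 + 18·1 + 17·3 + 15·3 = 238
Ingrid: 20·2 + 32·0 + 18·2 + 17·0 + 15·2 = 106
Ivan: 20·1 + 32·3 + 18·3 + 17·2 + 15·0 = 204
Sofia has the highest Borda score (238).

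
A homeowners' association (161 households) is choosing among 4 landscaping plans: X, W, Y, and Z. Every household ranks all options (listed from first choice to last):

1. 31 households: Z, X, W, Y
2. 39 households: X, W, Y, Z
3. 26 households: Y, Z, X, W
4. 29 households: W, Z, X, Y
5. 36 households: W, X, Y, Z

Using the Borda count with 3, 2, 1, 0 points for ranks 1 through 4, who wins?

X

X: 31·2 + 39·3 + 26·1 + 29·1 + 36·2 = 306
W: 31·1 + 39·2 + 26·0 + 29·3 + 36·3 = 304
Y: 31·0 + 39·1 + 26·3 + 29·0 + 36·1 = 153
Z: 31·3 + 39·0 + 26·2 + 29·2 + 36·0 = 203
X has the highest Borda score (306).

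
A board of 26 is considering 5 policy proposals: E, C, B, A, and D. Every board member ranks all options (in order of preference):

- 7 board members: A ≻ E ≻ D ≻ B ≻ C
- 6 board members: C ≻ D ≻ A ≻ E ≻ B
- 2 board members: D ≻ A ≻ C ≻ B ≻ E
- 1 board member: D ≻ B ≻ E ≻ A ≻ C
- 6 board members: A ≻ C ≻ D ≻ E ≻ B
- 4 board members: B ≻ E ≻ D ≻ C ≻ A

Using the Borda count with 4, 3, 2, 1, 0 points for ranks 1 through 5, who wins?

E: 7·3 + 6·1 + 2·0 + 1·2 + 6·1 + 4·3 = 47
C: 7·0 + 6·4 + 2·2 + 1·0 + 6·3 + 4·1 = 50
B: 7·1 + 6·0 + 2·1 + 1·3 + 6·0 + 4·4 = 28
A: 7·4 + 6·2 + 2·3 + 1·1 + 6·4 + 4·0 = 71
D: 7·2 + 6·3 + 2·4 + 1·4 + 6·2 + 4·2 = 64
A has the highest Borda score (71).

A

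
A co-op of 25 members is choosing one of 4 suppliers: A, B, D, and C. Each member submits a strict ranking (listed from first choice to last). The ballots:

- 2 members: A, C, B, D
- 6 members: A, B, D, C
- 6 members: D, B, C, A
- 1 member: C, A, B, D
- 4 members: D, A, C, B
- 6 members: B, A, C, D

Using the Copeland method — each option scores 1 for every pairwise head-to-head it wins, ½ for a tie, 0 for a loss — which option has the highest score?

A: beats B, D, and C → score 3.
B: beats D and C; loses to A → score 2.
D: beats C; loses to A and B → score 1.
C: loses to A, B, and D → score 0.
A has the best pairwise record.

A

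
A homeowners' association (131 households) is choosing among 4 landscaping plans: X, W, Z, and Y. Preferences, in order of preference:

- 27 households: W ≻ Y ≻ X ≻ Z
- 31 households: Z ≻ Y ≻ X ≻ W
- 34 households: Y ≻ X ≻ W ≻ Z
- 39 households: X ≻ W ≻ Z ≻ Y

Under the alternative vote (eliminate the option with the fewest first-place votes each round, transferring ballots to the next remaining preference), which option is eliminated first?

W

Round 1: X 39, W 27, Z 31, Y 34. Eliminate W.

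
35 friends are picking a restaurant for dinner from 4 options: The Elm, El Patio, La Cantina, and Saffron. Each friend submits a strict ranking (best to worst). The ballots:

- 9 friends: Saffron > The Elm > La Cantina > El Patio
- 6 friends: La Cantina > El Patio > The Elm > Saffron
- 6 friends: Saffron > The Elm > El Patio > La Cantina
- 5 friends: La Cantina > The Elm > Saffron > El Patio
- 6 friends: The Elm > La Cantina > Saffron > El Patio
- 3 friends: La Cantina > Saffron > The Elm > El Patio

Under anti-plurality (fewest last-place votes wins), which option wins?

Last-place votes: The Elm 0, El Patio 23, La Cantina 6, Saffron 6.
The Elm is ranked last by the fewest voters, so The Elm wins.

The Elm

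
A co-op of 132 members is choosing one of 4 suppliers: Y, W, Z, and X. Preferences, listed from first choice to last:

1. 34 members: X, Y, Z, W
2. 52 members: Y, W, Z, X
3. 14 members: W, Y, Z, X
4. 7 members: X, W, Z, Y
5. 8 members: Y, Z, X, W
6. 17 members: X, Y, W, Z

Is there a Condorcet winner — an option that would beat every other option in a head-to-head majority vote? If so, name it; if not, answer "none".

Y vs W: 111–21 for Y.
Y vs Z: 125–7 for Y.
Y vs X: 74–58 for Y.
Y beats every other option head-to-head.

Y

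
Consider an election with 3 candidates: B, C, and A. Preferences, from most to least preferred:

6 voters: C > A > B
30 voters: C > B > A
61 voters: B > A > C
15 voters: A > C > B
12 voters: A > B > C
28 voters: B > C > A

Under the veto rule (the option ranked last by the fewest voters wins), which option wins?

B

Last-place votes: B 21, C 73, A 58.
B is ranked last by the fewest voters, so B wins.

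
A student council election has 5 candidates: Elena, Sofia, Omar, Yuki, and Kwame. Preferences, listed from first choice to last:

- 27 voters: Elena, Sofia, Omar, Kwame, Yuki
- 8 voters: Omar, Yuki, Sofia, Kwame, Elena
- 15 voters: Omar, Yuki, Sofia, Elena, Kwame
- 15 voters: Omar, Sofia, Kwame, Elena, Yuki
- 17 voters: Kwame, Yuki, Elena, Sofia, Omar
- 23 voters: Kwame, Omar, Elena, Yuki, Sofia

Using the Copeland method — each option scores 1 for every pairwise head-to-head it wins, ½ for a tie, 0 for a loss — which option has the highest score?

Omar

Elena: beats Sofia and Yuki; loses to Omar and Kwame → score 2.
Sofia: beats Kwame; loses to Elena, Omar, and Yuki → score 1.
Omar: beats Elena, Sofia, Yuki, and Kwame → score 4.
Yuki: beats Sofia; loses to Elena, Omar, and Kwame → score 1.
Kwame: beats Elena and Yuki; loses to Sofia and Omar → score 2.
Omar has the best pairwise record.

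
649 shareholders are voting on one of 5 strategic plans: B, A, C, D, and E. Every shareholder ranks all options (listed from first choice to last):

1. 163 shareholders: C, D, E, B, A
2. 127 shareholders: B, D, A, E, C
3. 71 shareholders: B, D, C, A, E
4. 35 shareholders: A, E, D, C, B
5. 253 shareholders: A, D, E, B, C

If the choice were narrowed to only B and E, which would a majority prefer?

E

Voters preferring B to E: 198; preferring E to B: 451.
E wins the head-to-head.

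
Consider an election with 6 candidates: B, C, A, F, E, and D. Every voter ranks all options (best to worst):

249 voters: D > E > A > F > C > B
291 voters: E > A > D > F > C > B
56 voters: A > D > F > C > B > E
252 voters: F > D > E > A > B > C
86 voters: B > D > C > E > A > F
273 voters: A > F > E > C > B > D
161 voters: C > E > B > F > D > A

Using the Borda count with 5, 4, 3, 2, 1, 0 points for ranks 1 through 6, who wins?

B: 249·0 + 291·0 + 56·1 + 252·1 + 86·5 + 273·1 + 161·3 = 1494
C: 249·1 + 291·1 + 56·2 + 252·0 + 86·3 + 273·2 + 161·5 = 2261
A: 249·3 + 291·4 + 56·5 + 252·2 + 86·1 + 273·5 + 161·0 = 4146
F: 249·2 + 291·2 + 56·3 + 252·5 + 86·0 + 273·4 + 161·2 = 3922
E: 249·4 + 291·5 + 56·0 + 252·3 + 86·2 + 273·3 + 161·4 = 4842
D: 249·5 + 291·3 + 56·4 + 252·4 + 86·4 + 273·0 + 161·1 = 3855
E has the highest Borda score (4842).

E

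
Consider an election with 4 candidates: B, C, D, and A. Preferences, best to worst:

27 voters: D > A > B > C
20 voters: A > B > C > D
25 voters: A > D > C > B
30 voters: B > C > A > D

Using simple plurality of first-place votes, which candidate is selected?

First-place votes: B 30, C 0, D 27, A 45.
A has the most first-place votes.

A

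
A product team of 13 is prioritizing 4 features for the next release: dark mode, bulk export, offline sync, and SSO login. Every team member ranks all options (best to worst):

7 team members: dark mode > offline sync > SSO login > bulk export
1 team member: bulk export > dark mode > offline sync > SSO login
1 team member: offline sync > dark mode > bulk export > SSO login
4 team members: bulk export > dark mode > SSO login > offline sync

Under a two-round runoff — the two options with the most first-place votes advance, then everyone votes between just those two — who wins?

Round 1 first-place votes: dark mode 7, bulk export 5, offline sync 1, SSO login 0.
dark mode and bulk export advance.
Runoff: dark mode is preferred to bulk export by 8 voters; bulk export by 5.
dark mode wins the runoff.

dark mode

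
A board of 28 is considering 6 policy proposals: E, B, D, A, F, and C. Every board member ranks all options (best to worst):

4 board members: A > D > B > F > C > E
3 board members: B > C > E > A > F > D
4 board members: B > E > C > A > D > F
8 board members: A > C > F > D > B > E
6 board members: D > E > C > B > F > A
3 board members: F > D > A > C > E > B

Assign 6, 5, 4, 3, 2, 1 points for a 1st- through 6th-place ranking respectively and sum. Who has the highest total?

C

E: 4·1 + 3·4 + 4·5 + 8·1 + 6·5 + 3·2 = 80
B: 4·4 + 3·6 + 4·6 + 8·2 + 6·3 + 3·1 = 95
D: 4·5 + 3·1 + 4·2 + 8·3 + 6·6 + 3·5 = 106
A: 4·6 + 3·3 + 4·3 + 8·6 + 6·1 + 3·4 = 111
F: 4·3 + 3·2 + 4·1 + 8·4 + 6·2 + 3·6 = 84
C: 4·2 + 3·5 + 4·4 + 8·5 + 6·4 + 3·3 = 112
C has the highest Borda score (112).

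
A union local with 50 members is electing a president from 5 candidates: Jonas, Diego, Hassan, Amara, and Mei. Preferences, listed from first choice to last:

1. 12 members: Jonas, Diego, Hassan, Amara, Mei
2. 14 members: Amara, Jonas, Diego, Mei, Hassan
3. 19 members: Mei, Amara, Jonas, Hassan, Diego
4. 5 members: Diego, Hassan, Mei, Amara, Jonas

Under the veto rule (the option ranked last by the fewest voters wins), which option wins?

Amara

Last-place votes: Jonas 5, Diego 19, Hassan 14, Amara 0, Mei 12.
Amara is ranked last by the fewest voters, so Amara wins.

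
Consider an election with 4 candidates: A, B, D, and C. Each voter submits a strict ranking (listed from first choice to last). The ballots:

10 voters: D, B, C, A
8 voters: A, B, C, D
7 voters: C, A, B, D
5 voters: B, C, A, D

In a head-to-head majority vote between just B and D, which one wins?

Voters preferring B to D: 20; preferring D to B: 10.
B wins the head-to-head.

B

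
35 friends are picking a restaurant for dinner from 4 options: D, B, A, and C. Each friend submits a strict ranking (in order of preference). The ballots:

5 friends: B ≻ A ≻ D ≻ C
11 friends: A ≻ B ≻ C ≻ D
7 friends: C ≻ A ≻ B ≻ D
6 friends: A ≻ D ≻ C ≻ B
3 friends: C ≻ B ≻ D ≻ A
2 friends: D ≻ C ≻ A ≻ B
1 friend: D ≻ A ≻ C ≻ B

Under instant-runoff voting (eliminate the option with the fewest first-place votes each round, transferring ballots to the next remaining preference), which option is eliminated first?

D

Round 1: D 3, B 5, A 17, C 10. Eliminate D.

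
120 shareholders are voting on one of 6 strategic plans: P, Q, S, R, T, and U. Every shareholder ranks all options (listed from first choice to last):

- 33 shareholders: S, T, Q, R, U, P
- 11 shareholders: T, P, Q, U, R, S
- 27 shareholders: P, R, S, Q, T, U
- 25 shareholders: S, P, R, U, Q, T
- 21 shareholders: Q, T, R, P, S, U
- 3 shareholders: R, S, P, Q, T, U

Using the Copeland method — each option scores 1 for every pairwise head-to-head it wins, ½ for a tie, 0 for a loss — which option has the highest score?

P: beats Q, R, and U; loses to S and T → score 3.
Q: beats R, T, and U; loses to P and S → score 3.
S: beats P, Q, T, and U; loses to R → score 4.
R: beats S and U; loses to P, Q, and T → score 2.
T: beats P, R, and U; loses to Q and S → score 3.
U: loses to P, Q, S, R, and T → score 0.
S has the best pairwise record.

S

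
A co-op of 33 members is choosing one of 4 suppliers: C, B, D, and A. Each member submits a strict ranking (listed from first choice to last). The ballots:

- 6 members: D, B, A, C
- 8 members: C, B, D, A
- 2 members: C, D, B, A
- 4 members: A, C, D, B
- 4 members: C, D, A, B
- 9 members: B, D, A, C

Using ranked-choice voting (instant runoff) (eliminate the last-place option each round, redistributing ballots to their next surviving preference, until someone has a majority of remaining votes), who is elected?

C

Round 1: C 14, B 9, D 6, A 4. Eliminate A.
Round 2: C 18, B 9, D 6. C has a majority.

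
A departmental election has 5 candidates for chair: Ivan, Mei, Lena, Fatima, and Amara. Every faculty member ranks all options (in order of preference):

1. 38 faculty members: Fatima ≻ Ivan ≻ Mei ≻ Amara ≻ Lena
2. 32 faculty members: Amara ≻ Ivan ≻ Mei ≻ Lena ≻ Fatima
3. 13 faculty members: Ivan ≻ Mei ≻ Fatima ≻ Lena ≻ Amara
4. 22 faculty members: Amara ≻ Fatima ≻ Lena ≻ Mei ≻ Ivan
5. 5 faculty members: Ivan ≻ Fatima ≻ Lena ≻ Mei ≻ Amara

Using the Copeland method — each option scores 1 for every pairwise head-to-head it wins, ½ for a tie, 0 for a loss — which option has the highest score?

Ivan: beats Mei, Lena, and Amara; loses to Fatima → score 3.
Mei: beats Lena and Amara; loses to Ivan and Fatima → score 2.
Lena: loses to Ivan, Mei, Fatima, and Amara → score 0.
Fatima: beats Ivan, Mei, Lena, and Amara → score 4.
Amara: beats Lena; loses to Ivan, Mei, and Fatima → score 1.
Fatima has the best pairwise record.

Fatima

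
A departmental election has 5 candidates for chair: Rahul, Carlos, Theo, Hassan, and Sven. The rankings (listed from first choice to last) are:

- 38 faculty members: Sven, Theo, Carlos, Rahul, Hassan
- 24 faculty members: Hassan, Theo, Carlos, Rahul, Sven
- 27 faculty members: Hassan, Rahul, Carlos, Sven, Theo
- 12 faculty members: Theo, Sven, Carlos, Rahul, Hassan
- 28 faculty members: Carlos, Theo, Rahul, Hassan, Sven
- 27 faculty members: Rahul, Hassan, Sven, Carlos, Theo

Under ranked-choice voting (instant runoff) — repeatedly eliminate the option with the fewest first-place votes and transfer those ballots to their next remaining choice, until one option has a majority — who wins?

Hassan

Round 1: Rahul 27, Carlos 28, Theo 12, Hassan 51, Sven 38. Eliminate Theo.
Round 2: Rahul 27, Carlos 28, Hassan 51, Sven 50. Eliminate Rahul.
Round 3: Carlos 28, Hassan 78, Sven 50. Eliminate Carlos.
Round 4: Hassan 106, Sven 50. Hassan has a majority.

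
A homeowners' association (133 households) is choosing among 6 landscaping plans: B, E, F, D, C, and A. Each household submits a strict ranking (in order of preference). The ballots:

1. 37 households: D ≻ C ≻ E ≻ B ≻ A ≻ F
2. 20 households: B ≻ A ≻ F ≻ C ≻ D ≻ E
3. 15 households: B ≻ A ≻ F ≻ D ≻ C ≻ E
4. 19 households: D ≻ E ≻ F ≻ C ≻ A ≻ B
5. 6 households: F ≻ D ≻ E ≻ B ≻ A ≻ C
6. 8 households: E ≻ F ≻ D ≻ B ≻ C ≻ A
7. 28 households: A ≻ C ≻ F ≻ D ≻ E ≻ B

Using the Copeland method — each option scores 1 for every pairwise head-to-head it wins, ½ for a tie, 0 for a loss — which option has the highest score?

B: beats F and A; loses to E, D, and C → score 2.
E: beats B and A; loses to F, D, and C → score 2.
F: beats E, D, and C; loses to B and A → score 3.
D: beats B, E, C, and A; loses to F → score 4.
C: beats B and E; loses to F, D, and A → score 2.
A: beats F and C; loses to B, E, and D → score 2.
D has the best pairwise record.

D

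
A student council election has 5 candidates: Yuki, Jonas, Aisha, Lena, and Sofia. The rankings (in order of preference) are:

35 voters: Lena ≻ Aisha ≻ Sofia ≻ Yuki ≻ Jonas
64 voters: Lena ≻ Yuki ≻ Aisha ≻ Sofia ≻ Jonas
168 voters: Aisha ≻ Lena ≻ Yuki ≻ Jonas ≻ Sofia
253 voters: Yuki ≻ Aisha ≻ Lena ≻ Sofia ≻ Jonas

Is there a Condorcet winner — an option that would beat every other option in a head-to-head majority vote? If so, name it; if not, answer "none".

Checking pairwise contests:
Lena beats Yuki 267–253.
Yuki beats Jonas 520–0.
Yuki beats Aisha 317–203.
Aisha beats Lena 421–99.
Yuki beats Sofia 485–35.
Every option loses at least one head-to-head, so there is no Condorcet winner.

none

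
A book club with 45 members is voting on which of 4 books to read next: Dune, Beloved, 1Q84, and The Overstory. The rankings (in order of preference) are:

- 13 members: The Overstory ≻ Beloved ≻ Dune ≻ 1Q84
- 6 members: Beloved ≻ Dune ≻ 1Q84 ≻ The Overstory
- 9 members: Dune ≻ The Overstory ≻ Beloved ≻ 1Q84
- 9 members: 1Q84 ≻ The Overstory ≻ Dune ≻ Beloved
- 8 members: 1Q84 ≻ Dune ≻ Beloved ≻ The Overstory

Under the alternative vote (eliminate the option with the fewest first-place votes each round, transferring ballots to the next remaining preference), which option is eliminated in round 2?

Round 1: Dune 9, Beloved 6, 1Q84 17, The Overstory 13. Eliminate Beloved.
Round 2: Dune 15, 1Q84 17, The Overstory 13. Eliminate The Overstory.

The Overstory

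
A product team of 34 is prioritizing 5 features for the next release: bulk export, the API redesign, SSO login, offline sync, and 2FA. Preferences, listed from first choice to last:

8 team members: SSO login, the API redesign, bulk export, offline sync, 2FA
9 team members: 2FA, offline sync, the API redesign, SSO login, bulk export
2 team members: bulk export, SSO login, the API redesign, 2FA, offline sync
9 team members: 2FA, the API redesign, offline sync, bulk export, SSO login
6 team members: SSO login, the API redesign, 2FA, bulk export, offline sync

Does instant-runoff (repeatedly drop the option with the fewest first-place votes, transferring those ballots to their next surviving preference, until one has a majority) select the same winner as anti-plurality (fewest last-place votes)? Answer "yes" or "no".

Instant-runoff — R1 bulk export 2, the API redesign 0, SSO login 14, offline sync 0, 2FA 18 (2FA winner). Winner: 2FA.
Anti-plurality — last-place votes: bulk export 9, the API redesign 0, SSO login 9, offline sync 8, 2FA 8. Winner: the API redesign.
The two methods disagree.

no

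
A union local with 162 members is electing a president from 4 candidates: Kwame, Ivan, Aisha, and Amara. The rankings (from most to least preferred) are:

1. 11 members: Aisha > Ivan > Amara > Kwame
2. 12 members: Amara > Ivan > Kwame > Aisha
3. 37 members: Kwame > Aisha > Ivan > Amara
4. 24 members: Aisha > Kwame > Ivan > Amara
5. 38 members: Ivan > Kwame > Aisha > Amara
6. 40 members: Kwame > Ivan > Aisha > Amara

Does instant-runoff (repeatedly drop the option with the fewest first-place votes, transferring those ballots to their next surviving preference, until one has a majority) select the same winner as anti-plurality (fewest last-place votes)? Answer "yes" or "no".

no

Instant-runoff — R1 Kwame 77, Ivan 38, Aisha 35, Amara 12 (Amara out); R2 Kwame 77, Ivan 50, Aisha 35 (Aisha out); R3 Kwame 101, Ivan 61 (Kwame winner). Winner: Kwame.
Anti-plurality — last-place votes: Kwame 11, Ivan 0, Aisha 12, Amara 139. Winner: Ivan.
The two methods disagree.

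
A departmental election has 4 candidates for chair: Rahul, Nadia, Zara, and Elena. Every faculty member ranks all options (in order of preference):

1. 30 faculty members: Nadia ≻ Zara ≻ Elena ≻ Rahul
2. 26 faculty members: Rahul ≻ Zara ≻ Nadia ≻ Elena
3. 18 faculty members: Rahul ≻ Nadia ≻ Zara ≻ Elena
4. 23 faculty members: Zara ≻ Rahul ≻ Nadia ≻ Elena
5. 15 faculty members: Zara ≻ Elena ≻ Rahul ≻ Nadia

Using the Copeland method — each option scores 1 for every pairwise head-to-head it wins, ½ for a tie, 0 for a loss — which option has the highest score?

Rahul: beats Nadia and Elena; loses to Zara → score 2.
Nadia: beats Elena; loses to Rahul and Zara → score 1.
Zara: beats Rahul, Nadia, and Elena → score 3.
Elena: loses to Rahul, Nadia, and Zara → score 0.
Zara has the best pairwise record.

Zara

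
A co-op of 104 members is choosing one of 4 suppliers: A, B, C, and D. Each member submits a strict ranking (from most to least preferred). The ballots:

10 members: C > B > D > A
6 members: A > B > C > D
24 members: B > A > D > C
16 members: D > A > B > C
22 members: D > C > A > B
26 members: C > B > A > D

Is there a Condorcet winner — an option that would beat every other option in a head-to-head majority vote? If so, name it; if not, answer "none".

none

Checking pairwise contests:
B beats A 60–44.
C beats B 58–46.
D beats C 62–42.
A beats D 56–48.
Every option loses at least one head-to-head, so there is no Condorcet winner.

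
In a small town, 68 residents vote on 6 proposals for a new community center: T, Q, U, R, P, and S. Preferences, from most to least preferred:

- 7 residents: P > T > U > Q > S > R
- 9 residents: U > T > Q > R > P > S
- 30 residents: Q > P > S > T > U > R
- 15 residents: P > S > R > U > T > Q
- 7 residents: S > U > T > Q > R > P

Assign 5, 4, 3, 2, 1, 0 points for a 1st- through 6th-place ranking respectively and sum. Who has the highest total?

P

T: 7·4 + 9·4 + 30·2 + 15·1 + 7·3 = 160
Q: 7·2 + 9·3 + 30·5 + 15·0 + 7·2 = 205
U: 7·3 + 9·5 + 30·1 + 15·2 + 7·4 = 154
R: 7·0 + 9·2 + 30·0 + 15·3 + 7·1 = 70
P: 7·5 + 9·1 + 30·4 + 15·5 + 7·0 = 239
S: 7·1 + 9·0 + 30·3 + 15·4 + 7·5 = 192
P has the highest Borda score (239).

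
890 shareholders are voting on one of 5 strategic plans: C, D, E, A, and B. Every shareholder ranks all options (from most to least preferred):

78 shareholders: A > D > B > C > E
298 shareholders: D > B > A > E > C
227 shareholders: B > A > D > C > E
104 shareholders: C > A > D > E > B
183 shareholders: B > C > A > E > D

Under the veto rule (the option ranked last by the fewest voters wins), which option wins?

A

Last-place votes: C 298, D 183, E 305, A 0, B 104.
A is ranked last by the fewest voters, so A wins.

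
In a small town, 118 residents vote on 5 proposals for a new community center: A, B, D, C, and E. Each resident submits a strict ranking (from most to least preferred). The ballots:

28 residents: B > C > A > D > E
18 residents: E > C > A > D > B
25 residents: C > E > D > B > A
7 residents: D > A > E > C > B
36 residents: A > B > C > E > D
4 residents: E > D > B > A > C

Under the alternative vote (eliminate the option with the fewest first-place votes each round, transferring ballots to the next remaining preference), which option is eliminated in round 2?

E

Round 1: A 36, B 28, D 7, C 25, E 22. Eliminate D.
Round 2: A 43, B 28, C 25, E 22. Eliminate E.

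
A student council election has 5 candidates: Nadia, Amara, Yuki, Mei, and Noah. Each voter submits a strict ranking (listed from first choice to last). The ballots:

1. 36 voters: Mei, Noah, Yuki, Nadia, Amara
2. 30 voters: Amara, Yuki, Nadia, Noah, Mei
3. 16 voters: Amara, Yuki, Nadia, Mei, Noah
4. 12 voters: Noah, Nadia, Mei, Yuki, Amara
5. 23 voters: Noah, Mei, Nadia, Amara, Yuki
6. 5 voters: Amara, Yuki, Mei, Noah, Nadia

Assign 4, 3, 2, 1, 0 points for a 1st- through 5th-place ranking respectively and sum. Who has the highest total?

Noah

Nadia: 36·1 + 30·2 + 16·2 + 12·3 + 23·2 + 5·0 = 210
Amara: 36·0 + 30·4 + 16·4 + 12·0 + 23·1 + 5·4 = 227
Yuki: 36·2 + 30·3 + 16·3 + 12·1 + 23·0 + 5·3 = 237
Mei: 36·4 + 30·0 + 16·1 + 12·2 + 23·3 + 5·2 = 263
Noah: 36·3 + 30·1 + 16·0 + 12·4 + 23·4 + 5·1 = 283
Noah has the highest Borda score (283).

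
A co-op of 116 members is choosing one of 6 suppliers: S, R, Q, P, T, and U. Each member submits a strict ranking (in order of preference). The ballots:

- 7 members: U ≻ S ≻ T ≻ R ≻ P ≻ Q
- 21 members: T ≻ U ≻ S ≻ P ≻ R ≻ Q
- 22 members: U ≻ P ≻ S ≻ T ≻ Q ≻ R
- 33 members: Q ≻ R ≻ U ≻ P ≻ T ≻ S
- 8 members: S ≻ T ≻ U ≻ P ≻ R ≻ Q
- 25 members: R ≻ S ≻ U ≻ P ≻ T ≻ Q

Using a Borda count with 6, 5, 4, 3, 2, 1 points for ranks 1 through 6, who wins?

S: 7·5 + 21·4 + 22·4 + 33·1 + 8·6 + 25·5 = 413
R: 7·3 + 21·2 + 22·1 + 33·5 + 8·2 + 25·6 = 416
Q: 7·1 + 21·1 + 22·2 + 33·6 + 8·1 + 25·1 = 303
P: 7·2 + 21·3 + 22·5 + 33·3 + 8·3 + 25·3 = 385
T: 7·4 + 21·6 + 22·3 + 33·2 + 8·5 + 25·2 = 376
U: 7·6 + 21·5 + 22·6 + 33·4 + 8·4 + 25·4 = 543
U has the highest Borda score (543).

U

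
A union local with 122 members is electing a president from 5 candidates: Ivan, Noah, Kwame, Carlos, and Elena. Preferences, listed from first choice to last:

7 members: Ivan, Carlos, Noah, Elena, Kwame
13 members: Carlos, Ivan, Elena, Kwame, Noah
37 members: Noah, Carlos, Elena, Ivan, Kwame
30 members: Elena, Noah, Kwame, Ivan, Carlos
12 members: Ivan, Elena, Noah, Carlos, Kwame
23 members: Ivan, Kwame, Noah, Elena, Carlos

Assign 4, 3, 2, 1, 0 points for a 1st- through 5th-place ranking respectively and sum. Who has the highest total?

Noah

Ivan: 7·4 + 13·3 + 37·1 + 30·1 + 12·4 + 23·4 = 274
Noah: 7·2 + 13·0 + 37·4 + 30·3 + 12·2 + 23·2 = 322
Kwame: 7·0 + 13·1 + 37·0 + 30·2 + 12·0 + 23·3 = 142
Carlos: 7·3 + 13·4 + 37·3 + 30·0 + 12·1 + 23·0 = 196
Elena: 7·1 + 13·2 + 37·2 + 30·4 + 12·3 + 23·1 = 286
Noah has the highest Borda score (322).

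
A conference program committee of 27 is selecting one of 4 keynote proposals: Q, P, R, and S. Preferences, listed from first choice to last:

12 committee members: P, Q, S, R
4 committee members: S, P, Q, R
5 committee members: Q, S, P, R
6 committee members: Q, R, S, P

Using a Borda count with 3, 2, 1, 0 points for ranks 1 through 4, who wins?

Q: 12·2 + 4·1 + 5·3 + 6·3 = 61
P: 12·3 + 4·2 + 5·1 + 6·0 = 49
R: 12·0 + 4·0 + 5·0 + 6·2 = 12
S: 12·1 + 4·3 + 5·2 + 6·1 = 40
Q has the highest Borda score (61).

Q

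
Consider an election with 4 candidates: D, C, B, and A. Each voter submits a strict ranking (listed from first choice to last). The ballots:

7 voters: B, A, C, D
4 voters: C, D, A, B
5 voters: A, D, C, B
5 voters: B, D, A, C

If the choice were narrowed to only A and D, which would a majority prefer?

A

Voters preferring A to D: 12; preferring D to A: 9.
A wins the head-to-head.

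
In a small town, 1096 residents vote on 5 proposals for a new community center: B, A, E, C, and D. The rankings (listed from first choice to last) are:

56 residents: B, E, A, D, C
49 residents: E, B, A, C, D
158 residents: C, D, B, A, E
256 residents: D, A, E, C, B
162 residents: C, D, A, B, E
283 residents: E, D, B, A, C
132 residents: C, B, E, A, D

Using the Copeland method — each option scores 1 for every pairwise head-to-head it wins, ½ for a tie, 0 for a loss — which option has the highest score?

B: beats A; loses to E, C, and D → score 1.
A: beats E and C; loses to B and D → score 2.
E: beats B and C; loses to A and D → score 2.
C: beats B; loses to A, E, and D → score 1.
D: beats B, A, E, and C → score 4.
D has the best pairwise record.

D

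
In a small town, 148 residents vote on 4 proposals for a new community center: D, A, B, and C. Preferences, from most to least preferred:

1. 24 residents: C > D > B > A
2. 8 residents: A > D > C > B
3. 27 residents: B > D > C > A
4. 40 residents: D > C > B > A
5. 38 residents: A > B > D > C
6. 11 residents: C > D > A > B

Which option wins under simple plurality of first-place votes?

A

First-place votes: D 40, A 46, B 27, C 35.
A has the most first-place votes.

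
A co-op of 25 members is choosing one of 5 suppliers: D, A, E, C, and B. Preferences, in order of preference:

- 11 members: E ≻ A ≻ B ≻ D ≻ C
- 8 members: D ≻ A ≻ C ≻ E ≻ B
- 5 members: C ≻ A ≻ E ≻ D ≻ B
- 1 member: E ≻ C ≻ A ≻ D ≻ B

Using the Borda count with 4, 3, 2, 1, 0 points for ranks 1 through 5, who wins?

D: 11·1 + 8·4 + 5·1 + 1·1 = 49
A: 11·3 + 8·3 + 5·3 + 1·2 = 74
E: 11·4 + 8·1 + 5·2 + 1·4 = 66
C: 11·0 + 8·2 + 5·4 + 1·3 = 39
B: 11·2 + 8·0 + 5·0 + 1·0 = 22
A has the highest Borda score (74).

A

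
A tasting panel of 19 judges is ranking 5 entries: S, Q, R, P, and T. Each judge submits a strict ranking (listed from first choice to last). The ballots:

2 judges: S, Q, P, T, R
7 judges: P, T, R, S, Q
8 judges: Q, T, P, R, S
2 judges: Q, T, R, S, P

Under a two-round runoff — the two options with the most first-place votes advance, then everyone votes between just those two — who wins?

Round 1 first-place votes: S 2, Q 10, R 0, P 7, T 0.
Q and P advance.
Runoff: Q is preferred to P by 12 voters; P by 7.
Q wins the runoff.

Q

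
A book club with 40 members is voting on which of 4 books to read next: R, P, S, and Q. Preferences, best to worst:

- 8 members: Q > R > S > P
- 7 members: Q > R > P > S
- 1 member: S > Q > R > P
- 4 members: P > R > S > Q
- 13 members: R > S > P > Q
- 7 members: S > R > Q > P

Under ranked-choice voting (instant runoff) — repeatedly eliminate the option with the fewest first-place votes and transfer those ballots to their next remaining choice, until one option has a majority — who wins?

Round 1: R 13, P 4, S 8, Q 15. Eliminate P.
Round 2: R 17, S 8, Q 15. Eliminate S.
Round 3: R 24, Q 16. R has a majority.

R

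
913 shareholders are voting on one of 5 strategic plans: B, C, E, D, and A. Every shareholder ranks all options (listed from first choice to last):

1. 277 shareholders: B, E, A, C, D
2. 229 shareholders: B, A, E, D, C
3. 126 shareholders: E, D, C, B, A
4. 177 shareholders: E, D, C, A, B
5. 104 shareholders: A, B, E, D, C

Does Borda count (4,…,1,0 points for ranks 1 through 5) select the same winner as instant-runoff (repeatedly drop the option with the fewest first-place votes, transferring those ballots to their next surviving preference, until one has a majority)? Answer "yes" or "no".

no

Borda — scores: B 2462, C 883, E 2709, D 1242, A 1834. Winner: E.
Instant-runoff — R1 B 506, C 0, E 303, D 0, A 104 (B winner). Winner: B.
The two methods disagree.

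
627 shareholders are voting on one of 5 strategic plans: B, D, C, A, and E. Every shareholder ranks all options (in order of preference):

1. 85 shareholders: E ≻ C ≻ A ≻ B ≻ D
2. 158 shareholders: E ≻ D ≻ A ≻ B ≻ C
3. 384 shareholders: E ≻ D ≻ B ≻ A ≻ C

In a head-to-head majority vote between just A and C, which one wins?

Voters preferring A to C: 542; preferring C to A: 85.
A wins the head-to-head.

A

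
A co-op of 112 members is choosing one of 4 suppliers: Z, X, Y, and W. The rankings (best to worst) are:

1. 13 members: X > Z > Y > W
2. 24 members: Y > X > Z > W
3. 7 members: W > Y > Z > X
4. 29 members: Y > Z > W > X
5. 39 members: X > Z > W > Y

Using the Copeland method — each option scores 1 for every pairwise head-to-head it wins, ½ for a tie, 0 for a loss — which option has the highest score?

Y

Z: beats W; loses to X and Y → score 1.
X: beats Z and W; loses to Y → score 2.
Y: beats Z, X, and W → score 3.
W: loses to Z, X, and Y → score 0.
Y has the best pairwise record.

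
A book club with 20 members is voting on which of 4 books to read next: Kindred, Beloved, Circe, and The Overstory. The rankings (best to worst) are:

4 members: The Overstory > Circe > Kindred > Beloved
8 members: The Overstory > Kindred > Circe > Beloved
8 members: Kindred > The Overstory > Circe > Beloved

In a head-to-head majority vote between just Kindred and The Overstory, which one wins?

Voters preferring Kindred to The Overstory: 8; preferring The Overstory to Kindred: 12.
The Overstory wins the head-to-head.

The Overstory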